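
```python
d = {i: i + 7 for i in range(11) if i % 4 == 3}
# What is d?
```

{3: 10, 7: 14}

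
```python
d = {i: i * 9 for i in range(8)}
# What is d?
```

{0: 0, 1: 9, 2: 18, 3: 27, 4: 36, 5: 45, 6: 54, 7: 63}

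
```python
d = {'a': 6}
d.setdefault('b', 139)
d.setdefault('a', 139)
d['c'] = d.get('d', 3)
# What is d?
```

After line 1: d = {'a': 6}
After line 2 (setdefault adds 'b'=139): d = {'a': 6, 'b': 139}
After line 3 (setdefault 'a' no-op, already exists): d = {'a': 6, 'b': 139}
After line 4 (get('d', 3) returns default since 'd' not in d): d = {'a': 6, 'b': 139, 'c': 3}

{'a': 6, 'b': 139, 'c': 3}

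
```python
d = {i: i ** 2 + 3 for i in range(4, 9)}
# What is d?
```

{4: 19, 5: 28, 6: 39, 7: 52, 8: 67}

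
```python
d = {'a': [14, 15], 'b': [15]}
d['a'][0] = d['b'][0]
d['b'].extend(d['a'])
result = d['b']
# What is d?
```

After line 1: d = {'a': [14, 15], 'b': [15]}
After line 2 (a[0] = b[0] = 15): d = {'a': [15, 15], 'b': [15]}
After line 3 (b.extend(a) appends [15, 15]): d = {'a': [15, 15], 'b': [15, 15, 15]}
After line 4: result = d['b'] = [15, 15, 15]

{'a': [15, 15], 'b': [15, 15, 15]}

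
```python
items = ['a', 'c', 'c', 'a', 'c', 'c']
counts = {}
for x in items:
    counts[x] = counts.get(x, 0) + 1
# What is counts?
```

Initial: counts = {}, items = ['a', 'c', 'c', 'a', 'c', 'c']
See 'a': counts = {'a': 1}
See 'c': counts = {'a': 1, 'c': 1}
See 'c': counts = {'a': 1, 'c': 2}
See 'a': counts = {'a': 2, 'c': 2}
See 'c': counts = {'a': 2, 'c': 3}
See 'c': counts = {'a': 2, 'c': 4}

{'a': 2, 'c': 4}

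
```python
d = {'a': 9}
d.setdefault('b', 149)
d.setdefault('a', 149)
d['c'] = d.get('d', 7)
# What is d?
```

After line 1: d = {'a': 9}
After line 2 (setdefault adds 'b'=149): d = {'a': 9, 'b': 149}
After line 3 (setdefault 'a' no-op, already exists): d = {'a': 9, 'b': 149}
After line 4 (get('d', 7) returns default since 'd' not in d): d = {'a': 9, 'b': 149, 'c': 7}

{'a': 9, 'b': 149, 'c': 7}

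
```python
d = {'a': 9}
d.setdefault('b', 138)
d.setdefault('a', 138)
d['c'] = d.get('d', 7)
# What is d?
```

After line 1: d = {'a': 9}
After line 2 (setdefault adds 'b'=138): d = {'a': 9, 'b': 138}
After line 3 (setdefault 'a' no-op, already exists): d = {'a': 9, 'b': 138}
After line 4 (get('d', 7) returns default since 'd' not in d): d = {'a': 9, 'b': 138, 'c': 7}

{'a': 9, 'b': 138, 'c': 7}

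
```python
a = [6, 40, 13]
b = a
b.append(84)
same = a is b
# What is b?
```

After line 1: a = [6, 40, 13]
After line 2 (b = a is an alias, same object): a = [6, 40, 13], b = [6, 40, 13]
After line 3 (b.append mutates the shared list): a = [6, 40, 13, 84], b = [6, 40, 13, 84]
After line 4 (same = a is b; same object -> True): same = True

[6, 40, 13, 84]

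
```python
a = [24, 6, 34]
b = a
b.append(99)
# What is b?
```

After line 1: a = [24, 6, 34]
After line 2 (b = a is an alias, same object): a = [24, 6, 34], b = [24, 6, 34]
After line 3 (b.append mutates the shared list): a = [24, 6, 34, 99], b = [24, 6, 34, 99]

[24, 6, 34, 99]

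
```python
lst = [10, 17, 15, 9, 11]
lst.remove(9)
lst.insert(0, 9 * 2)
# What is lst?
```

After line 1: lst = [10, 17, 15, 9, 11]
After line 2 (remove first 9): lst = [10, 17, 15, 11]
After line 3 (insert 18 at index 0): lst = [18, 10, 17, 15, 11]

[18, 10, 17, 15, 11]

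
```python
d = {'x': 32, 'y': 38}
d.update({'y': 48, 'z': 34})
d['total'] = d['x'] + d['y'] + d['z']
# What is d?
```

After line 1: d = {'x': 32, 'y': 38}
After line 2 (y overwritten, z added): d = {'x': 32, 'y': 48, 'z': 34}
After line 3 (total = 32 + 48 + 34 = 114): d = {'x': 32, 'y': 48, 'z': 34, 'total': 114}

{'x': 32, 'y': 48, 'z': 34, 'total': 114}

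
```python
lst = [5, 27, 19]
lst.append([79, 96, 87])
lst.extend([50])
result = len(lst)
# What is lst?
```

After line 1: lst = [5, 27, 19]
After line 2 (append adds [79, 96, 87] as single element): lst = [5, 27, 19, [79, 96, 87]]
After line 3 (extend unpacks [50], adds 50): lst = [5, 27, 19, [79, 96, 87], 50]
After line 4: result = len(lst) = 5

[5, 27, 19, [79, 96, 87], 50]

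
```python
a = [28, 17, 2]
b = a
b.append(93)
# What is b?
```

After line 1: a = [28, 17, 2]
After line 2 (b = a is an alias, same object): a = [28, 17, 2], b = [28, 17, 2]
After line 3 (b.append mutates the shared list): a = [28, 17, 2, 93], b = [28, 17, 2, 93]

[28, 17, 2, 93]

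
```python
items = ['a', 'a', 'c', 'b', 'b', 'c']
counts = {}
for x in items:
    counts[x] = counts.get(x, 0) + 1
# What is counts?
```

Initial: counts = {}, items = ['a', 'a', 'c', 'b', 'b', 'c']
See 'a': counts = {'a': 1}
See 'a': counts = {'a': 2}
See 'c': counts = {'a': 2, 'c': 1}
See 'b': counts = {'a': 2, 'c': 1, 'b': 1}
See 'b': counts = {'a': 2, 'c': 1, 'b': 2}
See 'c': counts = {'a': 2, 'c': 2, 'b': 2}

{'a': 2, 'c': 2, 'b': 2}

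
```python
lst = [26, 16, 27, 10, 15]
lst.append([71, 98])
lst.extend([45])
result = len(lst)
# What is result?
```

After line 1: lst = [26, 16, 27, 10, 15]
After line 2 (append adds [71, 98] as single element): lst = [26, 16, 27, 10, 15, [71, 98]]
After line 3 (extend unpacks [45], adds 45): lst = [26, 16, 27, 10, 15, [71, 98], 45]
After line 4: result = len(lst) = 7

7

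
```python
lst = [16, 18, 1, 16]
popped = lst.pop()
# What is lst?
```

[16, 18, 1]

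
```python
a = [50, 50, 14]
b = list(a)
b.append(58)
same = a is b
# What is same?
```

After line 1: a = [50, 50, 14]
After line 2 (b = list(a) is a shallow copy, new object): a = [50, 50, 14], b = [50, 50, 14]
After line 3 (append only mutates b): a = [50, 50, 14], b = [50, 50, 14, 58]
After line 4 (same = a is b; different objects -> False): same = False

False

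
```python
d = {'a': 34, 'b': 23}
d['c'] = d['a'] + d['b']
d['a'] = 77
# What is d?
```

After line 1: d = {'a': 34, 'b': 23}
After line 2 (d['c'] = 34 + 23): d = {'a': 34, 'b': 23, 'c': 57}
After line 3: d = {'a': 77, 'b': 23, 'c': 57}

{'a': 77, 'b': 23, 'c': 57}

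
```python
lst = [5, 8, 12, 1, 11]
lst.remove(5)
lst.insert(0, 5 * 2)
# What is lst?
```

After line 1: lst = [5, 8, 12, 1, 11]
After line 2 (remove first 5): lst = [8, 12, 1, 11]
After line 3 (insert 10 at index 0): lst = [10, 8, 12, 1, 11]

[10, 8, 12, 1, 11]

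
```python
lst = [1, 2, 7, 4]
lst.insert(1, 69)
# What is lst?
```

[1, 69, 2, 7, 4]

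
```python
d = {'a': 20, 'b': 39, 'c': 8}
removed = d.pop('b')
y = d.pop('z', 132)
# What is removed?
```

After line 1: d = {'a': 20, 'b': 39, 'c': 8}
After line 2 (pop 'b' returns 39): d = {'a': 20, 'c': 8}, removed = 39
After line 3 (pop 'z' missing, returns default 132): d = {'a': 20, 'c': 8}, y = 132

39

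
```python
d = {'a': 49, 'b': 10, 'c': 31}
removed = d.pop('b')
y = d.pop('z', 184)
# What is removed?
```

After line 1: d = {'a': 49, 'b': 10, 'c': 31}
After line 2 (pop 'b' returns 10): d = {'a': 49, 'c': 31}, removed = 10
After line 3 (pop 'z' missing, returns default 184): d = {'a': 49, 'c': 31}, y = 184

10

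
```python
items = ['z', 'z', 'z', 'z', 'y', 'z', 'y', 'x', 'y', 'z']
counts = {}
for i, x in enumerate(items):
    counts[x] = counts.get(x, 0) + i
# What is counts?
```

Initial: counts = {}, items = ['z', 'z', 'z', 'z', 'y', 'z', 'y', 'x', 'y', 'z']
i=0, x='z': counts = {'z': 0}
i=1, x='z': counts = {'z': 1}
i=2, x='z': counts = {'z': 3}
i=3, x='z': counts = {'z': 6}
i=4, x='y': counts = {'z': 6, 'y': 4}
i=5, x='z': counts = {'z': 11, 'y': 4}
i=6, x='y': counts = {'z': 11, 'y': 10}
i=7, x='x': counts = {'z': 11, 'y': 10, 'x': 7}
i=8, x='y': counts = {'z': 11, 'y': 18, 'x': 7}
i=9, x='z': counts = {'z': 20, 'y': 18, 'x': 7}

{'z': 20, 'y': 18, 'x': 7}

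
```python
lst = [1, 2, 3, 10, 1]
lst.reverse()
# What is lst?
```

[1, 10, 3, 2, 1]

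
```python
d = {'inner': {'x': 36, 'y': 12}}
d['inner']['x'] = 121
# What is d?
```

After line 1: d = {'inner': {'x': 36, 'y': 12}}
After line 2 (inner x overwritten): d = {'inner': {'x': 121, 'y': 12}}

{'inner': {'x': 121, 'y': 12}}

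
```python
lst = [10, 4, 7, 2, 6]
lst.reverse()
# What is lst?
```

[6, 2, 7, 4, 10]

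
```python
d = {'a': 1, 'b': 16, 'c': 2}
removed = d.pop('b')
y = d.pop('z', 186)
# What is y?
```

After line 1: d = {'a': 1, 'b': 16, 'c': 2}
After line 2 (pop 'b' returns 16): d = {'a': 1, 'c': 2}, removed = 16
After line 3 (pop 'z' missing, returns default 186): d = {'a': 1, 'c': 2}, y = 186

186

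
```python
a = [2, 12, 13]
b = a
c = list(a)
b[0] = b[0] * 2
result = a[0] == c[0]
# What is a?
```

After line 1: a = [2, 12, 13]
After line 2 (b = a, alias): a = [2, 12, 13], b = [2, 12, 13]
After line 3 (c = list(a) is a copy, new object): c = [2, 12, 13]
After line 4 (b[0] = 2 * 2 = 4; mutates shared a/b): a = b = [4, 12, 13], c = [2, 12, 13]
After line 5 (a[0] = 4, c[0] = 2; result = False)

[4, 12, 13]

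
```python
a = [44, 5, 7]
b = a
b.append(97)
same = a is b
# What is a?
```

After line 1: a = [44, 5, 7]
After line 2 (b = a is an alias, same object): a = [44, 5, 7], b = [44, 5, 7]
After line 3 (b.append mutates the shared list): a = [44, 5, 7, 97], b = [44, 5, 7, 97]
After line 4 (same = a is b; same object -> True): same = True

[44, 5, 7, 97]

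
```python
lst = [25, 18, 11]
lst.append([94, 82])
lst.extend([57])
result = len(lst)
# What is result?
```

After line 1: lst = [25, 18, 11]
After line 2 (append adds [94, 82] as single element): lst = [25, 18, 11, [94, 82]]
After line 3 (extend unpacks [57], adds 57): lst = [25, 18, 11, [94, 82], 57]
After line 4: result = len(lst) = 5

5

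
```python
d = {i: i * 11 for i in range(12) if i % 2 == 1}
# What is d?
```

{1: 11, 3: 33, 5: 55, 7: 77, 9: 99, 11: 121}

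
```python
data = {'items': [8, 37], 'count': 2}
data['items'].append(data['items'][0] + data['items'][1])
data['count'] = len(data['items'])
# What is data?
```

After line 1: data = {'items': [8, 37], 'count': 2}
After line 2 (append 8 + 37 = 45): data = {'items': [8, 37, 45], 'count': 2}
After line 3 (count = len(items) = 3): data = {'items': [8, 37, 45], 'count': 3}

{'items': [8, 37, 45], 'count': 3}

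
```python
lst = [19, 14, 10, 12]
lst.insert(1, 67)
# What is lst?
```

[19, 67, 14, 10, 12]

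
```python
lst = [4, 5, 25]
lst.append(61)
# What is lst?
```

[4, 5, 25, 61]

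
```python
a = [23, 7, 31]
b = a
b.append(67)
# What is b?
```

After line 1: a = [23, 7, 31]
After line 2 (b = a is an alias, same object): a = [23, 7, 31], b = [23, 7, 31]
After line 3 (b.append mutates the shared list): a = [23, 7, 31, 67], b = [23, 7, 31, 67]

[23, 7, 31, 67]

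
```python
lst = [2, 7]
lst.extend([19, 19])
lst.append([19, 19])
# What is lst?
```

After line 1: lst = [2, 7]
After line 2 (extend unpacks [19, 19]): lst = [2, 7, 19, 19]
After line 3 (append adds [19, 19] as single element): lst = [2, 7, 19, 19, [19, 19]]

[2, 7, 19, 19, [19, 19]]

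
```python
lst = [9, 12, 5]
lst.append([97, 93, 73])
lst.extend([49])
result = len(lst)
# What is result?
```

After line 1: lst = [9, 12, 5]
After line 2 (append adds [97, 93, 73] as single element): lst = [9, 12, 5, [97, 93, 73]]
After line 3 (extend unpacks [49], adds 49): lst = [9, 12, 5, [97, 93, 73], 49]
After line 4: result = len(lst) = 5

5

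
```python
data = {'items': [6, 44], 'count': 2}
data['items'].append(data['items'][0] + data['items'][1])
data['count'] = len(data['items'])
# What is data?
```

After line 1: data = {'items': [6, 44], 'count': 2}
After line 2 (append 6 + 44 = 50): data = {'items': [6, 44, 50], 'count': 2}
After line 3 (count = len(items) = 3): data = {'items': [6, 44, 50], 'count': 3}

{'items': [6, 44, 50], 'count': 3}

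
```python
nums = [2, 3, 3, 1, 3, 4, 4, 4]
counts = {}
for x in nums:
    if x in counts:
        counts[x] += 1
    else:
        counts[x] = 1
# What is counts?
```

Initial: counts = {}, nums = [2, 3, 3, 1, 3, 4, 4, 4]
See 2: counts = {2: 1}
See 3: counts = {2: 1, 3: 1}
See 3: counts = {2: 1, 3: 2}
See 1: counts = {2: 1, 3: 2, 1: 1}
See 3: counts = {2: 1, 3: 3, 1: 1}
See 4: counts = {2: 1, 3: 3, 1: 1, 4: 1}
See 4: counts = {2: 1, 3: 3, 1: 1, 4: 2}
See 4: counts = {2: 1, 3: 3, 1: 1, 4: 3}

{2: 1, 3: 3, 1: 1, 4: 3}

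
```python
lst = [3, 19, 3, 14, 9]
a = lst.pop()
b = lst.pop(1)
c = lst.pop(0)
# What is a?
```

After line 1: lst = [3, 19, 3, 14, 9]
After line 2 (pop() -> a = 9): lst = [3, 19, 3, 14]
After line 3 (pop(1) -> b = 19): lst = [3, 3, 14]
After line 4 (pop(0) -> c = 3): lst = [3, 14]

9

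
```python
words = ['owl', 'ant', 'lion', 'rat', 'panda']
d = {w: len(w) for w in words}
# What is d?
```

{'owl': 3, 'ant': 3, 'lion': 4, 'rat': 3, 'panda': 5}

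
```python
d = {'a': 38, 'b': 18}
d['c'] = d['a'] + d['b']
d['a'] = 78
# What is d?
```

After line 1: d = {'a': 38, 'b': 18}
After line 2 (d['c'] = 38 + 18): d = {'a': 38, 'b': 18, 'c': 56}
After line 3: d = {'a': 78, 'b': 18, 'c': 56}

{'a': 78, 'b': 18, 'c': 56}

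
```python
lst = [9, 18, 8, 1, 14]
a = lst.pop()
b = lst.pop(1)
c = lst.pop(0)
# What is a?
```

After line 1: lst = [9, 18, 8, 1, 14]
After line 2 (pop() -> a = 14): lst = [9, 18, 8, 1]
After line 3 (pop(1) -> b = 18): lst = [9, 8, 1]
After line 4 (pop(0) -> c = 9): lst = [8, 1]

14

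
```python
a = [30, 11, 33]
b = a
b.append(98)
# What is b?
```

After line 1: a = [30, 11, 33]
After line 2 (b = a is an alias, same object): a = [30, 11, 33], b = [30, 11, 33]
After line 3 (b.append mutates the shared list): a = [30, 11, 33, 98], b = [30, 11, 33, 98]

[30, 11, 33, 98]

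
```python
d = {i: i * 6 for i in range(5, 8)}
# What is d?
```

{5: 30, 6: 36, 7: 42}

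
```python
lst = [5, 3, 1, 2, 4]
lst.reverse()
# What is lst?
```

[4, 2, 1, 3, 5]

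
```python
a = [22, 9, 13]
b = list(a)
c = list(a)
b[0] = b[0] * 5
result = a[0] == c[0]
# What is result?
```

After line 1: a = [22, 9, 13]
After line 2 (b = list(a), copy): a = [22, 9, 13], b = [22, 9, 13]
After line 3 (c = list(a) is a copy, new object): c = [22, 9, 13]
After line 4 (b[0] = 22 * 5 = 110; only b mutates (copy)): a = [22, 9, 13], b = [110, 9, 13], c = [22, 9, 13]
After line 5 (a[0] = 22, c[0] = 22; result = True)

True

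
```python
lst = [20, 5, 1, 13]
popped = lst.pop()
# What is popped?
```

13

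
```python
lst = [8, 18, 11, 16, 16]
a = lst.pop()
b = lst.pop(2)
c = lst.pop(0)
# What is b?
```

After line 1: lst = [8, 18, 11, 16, 16]
After line 2 (pop() -> a = 16): lst = [8, 18, 11, 16]
After line 3 (pop(2) -> b = 11): lst = [8, 18, 16]
After line 4 (pop(0) -> c = 8): lst = [18, 16]

11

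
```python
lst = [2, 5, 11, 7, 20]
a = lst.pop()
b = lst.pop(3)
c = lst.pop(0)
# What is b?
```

After line 1: lst = [2, 5, 11, 7, 20]
After line 2 (pop() -> a = 20): lst = [2, 5, 11, 7]
After line 3 (pop(3) -> b = 7): lst = [2, 5, 11]
After line 4 (pop(0) -> c = 2): lst = [5, 11]

7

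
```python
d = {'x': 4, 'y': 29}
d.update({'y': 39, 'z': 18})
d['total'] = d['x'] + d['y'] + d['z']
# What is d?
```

After line 1: d = {'x': 4, 'y': 29}
After line 2 (y overwritten, z added): d = {'x': 4, 'y': 39, 'z': 18}
After line 3 (total = 4 + 39 + 18 = 61): d = {'x': 4, 'y': 39, 'z': 18, 'total': 61}

{'x': 4, 'y': 39, 'z': 18, 'total': 61}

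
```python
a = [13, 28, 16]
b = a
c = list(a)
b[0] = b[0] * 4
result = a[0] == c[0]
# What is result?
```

After line 1: a = [13, 28, 16]
After line 2 (b = a, alias): a = [13, 28, 16], b = [13, 28, 16]
After line 3 (c = list(a) is a copy, new object): c = [13, 28, 16]
After line 4 (b[0] = 13 * 4 = 52; mutates shared a/b): a = b = [52, 28, 16], c = [13, 28, 16]
After line 5 (a[0] = 52, c[0] = 13; result = False)

False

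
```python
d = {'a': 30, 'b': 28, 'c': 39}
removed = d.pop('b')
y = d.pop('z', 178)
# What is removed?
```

After line 1: d = {'a': 30, 'b': 28, 'c': 39}
After line 2 (pop 'b' returns 28): d = {'a': 30, 'c': 39}, removed = 28
After line 3 (pop 'z' missing, returns default 178): d = {'a': 30, 'c': 39}, y = 178

28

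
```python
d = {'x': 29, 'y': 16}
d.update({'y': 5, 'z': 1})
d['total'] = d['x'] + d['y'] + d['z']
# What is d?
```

After line 1: d = {'x': 29, 'y': 16}
After line 2 (y overwritten, z added): d = {'x': 29, 'y': 5, 'z': 1}
After line 3 (total = 29 + 5 + 1 = 35): d = {'x': 29, 'y': 5, 'z': 1, 'total': 35}

{'x': 29, 'y': 5, 'z': 1, 'total': 35}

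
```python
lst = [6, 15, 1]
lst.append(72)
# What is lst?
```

[6, 15, 1, 72]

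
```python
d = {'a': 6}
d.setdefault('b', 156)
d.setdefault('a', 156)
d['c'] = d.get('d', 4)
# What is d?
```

After line 1: d = {'a': 6}
After line 2 (setdefault adds 'b'=156): d = {'a': 6, 'b': 156}
After line 3 (setdefault 'a' no-op, already exists): d = {'a': 6, 'b': 156}
After line 4 (get('d', 4) returns default since 'd' not in d): d = {'a': 6, 'b': 156, 'c': 4}

{'a': 6, 'b': 156, 'c': 4}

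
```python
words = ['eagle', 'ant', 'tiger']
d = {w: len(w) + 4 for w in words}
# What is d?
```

{'eagle': 9, 'ant': 7, 'tiger': 9}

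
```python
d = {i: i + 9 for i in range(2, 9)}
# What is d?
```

{2: 11, 3: 12, 4: 13, 5: 14, 6: 15, 7: 16, 8: 17}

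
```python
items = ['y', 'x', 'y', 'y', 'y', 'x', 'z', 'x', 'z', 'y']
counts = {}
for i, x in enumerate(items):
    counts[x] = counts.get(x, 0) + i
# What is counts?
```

Initial: counts = {}, items = ['y', 'x', 'y', 'y', 'y', 'x', 'z', 'x', 'z', 'y']
i=0, x='y': counts = {'y': 0}
i=1, x='x': counts = {'y': 0, 'x': 1}
i=2, x='y': counts = {'y': 2, 'x': 1}
i=3, x='y': counts = {'y': 5, 'x': 1}
i=4, x='y': counts = {'y': 9, 'x': 1}
i=5, x='x': counts = {'y': 9, 'x': 6}
i=6, x='z': counts = {'y': 9, 'x': 6, 'z': 6}
i=7, x='x': counts = {'y': 9, 'x': 13, 'z': 6}
i=8, x='z': counts = {'y': 9, 'x': 13, 'z': 14}
i=9, x='y': counts = {'y': 18, 'x': 13, 'z': 14}

{'y': 18, 'x': 13, 'z': 14}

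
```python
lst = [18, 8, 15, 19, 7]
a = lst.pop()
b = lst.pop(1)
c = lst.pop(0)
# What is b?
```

After line 1: lst = [18, 8, 15, 19, 7]
After line 2 (pop() -> a = 7): lst = [18, 8, 15, 19]
After line 3 (pop(1) -> b = 8): lst = [18, 15, 19]
After line 4 (pop(0) -> c = 18): lst = [15, 19]

8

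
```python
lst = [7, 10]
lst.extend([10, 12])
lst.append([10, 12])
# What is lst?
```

After line 1: lst = [7, 10]
After line 2 (extend unpacks [10, 12]): lst = [7, 10, 10, 12]
After line 3 (append adds [10, 12] as single element): lst = [7, 10, 10, 12, [10, 12]]

[7, 10, 10, 12, [10, 12]]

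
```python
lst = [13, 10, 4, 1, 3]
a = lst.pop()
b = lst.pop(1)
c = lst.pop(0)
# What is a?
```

After line 1: lst = [13, 10, 4, 1, 3]
After line 2 (pop() -> a = 3): lst = [13, 10, 4, 1]
After line 3 (pop(1) -> b = 10): lst = [13, 4, 1]
After line 4 (pop(0) -> c = 13): lst = [4, 1]

3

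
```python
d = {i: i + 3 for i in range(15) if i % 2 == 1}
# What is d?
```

{1: 4, 3: 6, 5: 8, 7: 10, 9: 12, 11: 14, 13: 16}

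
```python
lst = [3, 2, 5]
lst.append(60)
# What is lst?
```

[3, 2, 5, 60]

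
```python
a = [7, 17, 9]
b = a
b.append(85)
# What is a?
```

After line 1: a = [7, 17, 9]
After line 2 (b = a is an alias, same object): a = [7, 17, 9], b = [7, 17, 9]
After line 3 (b.append mutates the shared list): a = [7, 17, 9, 85], b = [7, 17, 9, 85]

[7, 17, 9, 85]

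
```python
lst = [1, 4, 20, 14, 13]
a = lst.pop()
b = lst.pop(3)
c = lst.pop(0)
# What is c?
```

After line 1: lst = [1, 4, 20, 14, 13]
After line 2 (pop() -> a = 13): lst = [1, 4, 20, 14]
After line 3 (pop(3) -> b = 14): lst = [1, 4, 20]
After line 4 (pop(0) -> c = 1): lst = [4, 20]

1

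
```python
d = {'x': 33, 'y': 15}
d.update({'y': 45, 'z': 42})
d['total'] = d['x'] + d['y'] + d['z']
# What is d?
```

After line 1: d = {'x': 33, 'y': 15}
After line 2 (y overwritten, z added): d = {'x': 33, 'y': 45, 'z': 42}
After line 3 (total = 33 + 45 + 42 = 120): d = {'x': 33, 'y': 45, 'z': 42, 'total': 120}

{'x': 33, 'y': 45, 'z': 42, 'total': 120}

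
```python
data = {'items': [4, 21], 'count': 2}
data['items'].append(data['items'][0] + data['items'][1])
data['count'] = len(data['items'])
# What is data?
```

After line 1: data = {'items': [4, 21], 'count': 2}
After line 2 (append 4 + 21 = 25): data = {'items': [4, 21, 25], 'count': 2}
After line 3 (count = len(items) = 3): data = {'items': [4, 21, 25], 'count': 3}

{'items': [4, 21, 25], 'count': 3}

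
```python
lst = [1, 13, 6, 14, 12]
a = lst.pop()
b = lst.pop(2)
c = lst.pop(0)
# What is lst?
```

After line 1: lst = [1, 13, 6, 14, 12]
After line 2 (pop() -> a = 12): lst = [1, 13, 6, 14]
After line 3 (pop(2) -> b = 6): lst = [1, 13, 14]
After line 4 (pop(0) -> c = 1): lst = [13, 14]

[13, 14]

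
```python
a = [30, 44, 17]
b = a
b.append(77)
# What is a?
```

After line 1: a = [30, 44, 17]
After line 2 (b = a is an alias, same object): a = [30, 44, 17], b = [30, 44, 17]
After line 3 (b.append mutates the shared list): a = [30, 44, 17, 77], b = [30, 44, 17, 77]

[30, 44, 17, 77]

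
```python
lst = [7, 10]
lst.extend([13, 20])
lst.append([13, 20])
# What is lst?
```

After line 1: lst = [7, 10]
After line 2 (extend unpacks [13, 20]): lst = [7, 10, 13, 20]
After line 3 (append adds [13, 20] as single element): lst = [7, 10, 13, 20, [13, 20]]

[7, 10, 13, 20, [13, 20]]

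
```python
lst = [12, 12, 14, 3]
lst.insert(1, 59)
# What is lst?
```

[12, 59, 12, 14, 3]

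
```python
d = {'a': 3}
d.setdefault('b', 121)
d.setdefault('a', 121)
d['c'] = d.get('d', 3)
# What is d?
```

After line 1: d = {'a': 3}
After line 2 (setdefault adds 'b'=121): d = {'a': 3, 'b': 121}
After line 3 (setdefault 'a' no-op, already exists): d = {'a': 3, 'b': 121}
After line 4 (get('d', 3) returns default since 'd' not in d): d = {'a': 3, 'b': 121, 'c': 3}

{'a': 3, 'b': 121, 'c': 3}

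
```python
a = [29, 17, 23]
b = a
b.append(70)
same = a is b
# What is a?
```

After line 1: a = [29, 17, 23]
After line 2 (b = a is an alias, same object): a = [29, 17, 23], b = [29, 17, 23]
After line 3 (b.append mutates the shared list): a = [29, 17, 23, 70], b = [29, 17, 23, 70]
After line 4 (same = a is b; same object -> True): same = True

[29, 17, 23, 70]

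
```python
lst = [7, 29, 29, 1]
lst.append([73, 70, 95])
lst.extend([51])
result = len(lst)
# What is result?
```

After line 1: lst = [7, 29, 29, 1]
After line 2 (append adds [73, 70, 95] as single element): lst = [7, 29, 29, 1, [73, 70, 95]]
After line 3 (extend unpacks [51], adds 51): lst = [7, 29, 29, 1, [73, 70, 95], 51]
After line 4: result = len(lst) = 6

6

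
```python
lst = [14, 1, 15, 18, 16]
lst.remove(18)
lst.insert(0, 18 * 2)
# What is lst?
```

After line 1: lst = [14, 1, 15, 18, 16]
After line 2 (remove first 18): lst = [14, 1, 15, 16]
After line 3 (insert 36 at index 0): lst = [36, 14, 1, 15, 16]

[36, 14, 1, 15, 16]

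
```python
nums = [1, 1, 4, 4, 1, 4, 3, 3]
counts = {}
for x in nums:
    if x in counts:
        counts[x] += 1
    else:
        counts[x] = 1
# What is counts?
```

Initial: counts = {}, nums = [1, 1, 4, 4, 1, 4, 3, 3]
See 1: counts = {1: 1}
See 1: counts = {1: 2}
See 4: counts = {1: 2, 4: 1}
See 4: counts = {1: 2, 4: 2}
See 1: counts = {1: 3, 4: 2}
See 4: counts = {1: 3, 4: 3}
See 3: counts = {1: 3, 4: 3, 3: 1}
See 3: counts = {1: 3, 4: 3, 3: 2}

{1: 3, 4: 3, 3: 2}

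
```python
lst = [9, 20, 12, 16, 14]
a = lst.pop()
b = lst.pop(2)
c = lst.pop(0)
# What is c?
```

After line 1: lst = [9, 20, 12, 16, 14]
After line 2 (pop() -> a = 14): lst = [9, 20, 12, 16]
After line 3 (pop(2) -> b = 12): lst = [9, 20, 16]
After line 4 (pop(0) -> c = 9): lst = [20, 16]

9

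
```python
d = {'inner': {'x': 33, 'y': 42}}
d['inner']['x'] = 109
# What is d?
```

After line 1: d = {'inner': {'x': 33, 'y': 42}}
After line 2 (inner x overwritten): d = {'inner': {'x': 109, 'y': 42}}

{'inner': {'x': 109, 'y': 42}}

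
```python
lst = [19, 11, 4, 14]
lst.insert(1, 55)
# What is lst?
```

[19, 55, 11, 4, 14]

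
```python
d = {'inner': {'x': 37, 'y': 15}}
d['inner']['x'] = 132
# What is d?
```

After line 1: d = {'inner': {'x': 37, 'y': 15}}
After line 2 (inner x overwritten): d = {'inner': {'x': 132, 'y': 15}}

{'inner': {'x': 132, 'y': 15}}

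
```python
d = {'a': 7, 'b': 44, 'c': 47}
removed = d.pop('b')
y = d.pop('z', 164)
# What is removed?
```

After line 1: d = {'a': 7, 'b': 44, 'c': 47}
After line 2 (pop 'b' returns 44): d = {'a': 7, 'c': 47}, removed = 44
After line 3 (pop 'z' missing, returns default 164): d = {'a': 7, 'c': 47}, y = 164

44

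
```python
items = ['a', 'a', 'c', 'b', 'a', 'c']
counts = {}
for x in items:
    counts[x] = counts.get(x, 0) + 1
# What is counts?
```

Initial: counts = {}, items = ['a', 'a', 'c', 'b', 'a', 'c']
See 'a': counts = {'a': 1}
See 'a': counts = {'a': 2}
See 'c': counts = {'a': 2, 'c': 1}
See 'b': counts = {'a': 2, 'c': 1, 'b': 1}
See 'a': counts = {'a': 3, 'c': 1, 'b': 1}
See 'c': counts = {'a': 3, 'c': 2, 'b': 1}

{'a': 3, 'c': 2, 'b': 1}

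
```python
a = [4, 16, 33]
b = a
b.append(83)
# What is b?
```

After line 1: a = [4, 16, 33]
After line 2 (b = a is an alias, same object): a = [4, 16, 33], b = [4, 16, 33]
After line 3 (b.append mutates the shared list): a = [4, 16, 33, 83], b = [4, 16, 33, 83]

[4, 16, 33, 83]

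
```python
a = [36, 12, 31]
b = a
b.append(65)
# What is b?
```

After line 1: a = [36, 12, 31]
After line 2 (b = a is an alias, same object): a = [36, 12, 31], b = [36, 12, 31]
After line 3 (b.append mutates the shared list): a = [36, 12, 31, 65], b = [36, 12, 31, 65]

[36, 12, 31, 65]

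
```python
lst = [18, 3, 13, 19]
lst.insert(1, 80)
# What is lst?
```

[18, 80, 3, 13, 19]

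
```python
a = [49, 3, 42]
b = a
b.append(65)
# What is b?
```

After line 1: a = [49, 3, 42]
After line 2 (b = a is an alias, same object): a = [49, 3, 42], b = [49, 3, 42]
After line 3 (b.append mutates the shared list): a = [49, 3, 42, 65], b = [49, 3, 42, 65]

[49, 3, 42, 65]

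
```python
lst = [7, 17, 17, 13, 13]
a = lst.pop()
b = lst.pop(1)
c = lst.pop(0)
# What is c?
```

After line 1: lst = [7, 17, 17, 13, 13]
After line 2 (pop() -> a = 13): lst = [7, 17, 17, 13]
After line 3 (pop(1) -> b = 17): lst = [7, 17, 13]
After line 4 (pop(0) -> c = 7): lst = [17, 13]

7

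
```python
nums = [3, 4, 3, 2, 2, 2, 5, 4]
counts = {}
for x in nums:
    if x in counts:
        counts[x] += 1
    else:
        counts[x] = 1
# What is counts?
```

Initial: counts = {}, nums = [3, 4, 3, 2, 2, 2, 5, 4]
See 3: counts = {3: 1}
See 4: counts = {3: 1, 4: 1}
See 3: counts = {3: 2, 4: 1}
See 2: counts = {3: 2, 4: 1, 2: 1}
See 2: counts = {3: 2, 4: 1, 2: 2}
See 2: counts = {3: 2, 4: 1, 2: 3}
See 5: counts = {3: 2, 4: 1, 2: 3, 5: 1}
See 4: counts = {3: 2, 4: 2, 2: 3, 5: 1}

{3: 2, 4: 2, 2: 3, 5: 1}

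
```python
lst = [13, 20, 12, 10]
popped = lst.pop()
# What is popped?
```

10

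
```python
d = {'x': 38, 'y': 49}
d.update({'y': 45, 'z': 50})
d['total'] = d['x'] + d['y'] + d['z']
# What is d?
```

After line 1: d = {'x': 38, 'y': 49}
After line 2 (y overwritten, z added): d = {'x': 38, 'y': 45, 'z': 50}
After line 3 (total = 38 + 45 + 50 = 133): d = {'x': 38, 'y': 45, 'z': 50, 'total': 133}

{'x': 38, 'y': 45, 'z': 50, 'total': 133}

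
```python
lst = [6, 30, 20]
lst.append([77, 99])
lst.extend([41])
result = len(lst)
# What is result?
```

After line 1: lst = [6, 30, 20]
After line 2 (append adds [77, 99] as single element): lst = [6, 30, 20, [77, 99]]
After line 3 (extend unpacks [41], adds 41): lst = [6, 30, 20, [77, 99], 41]
After line 4: result = len(lst) = 5

5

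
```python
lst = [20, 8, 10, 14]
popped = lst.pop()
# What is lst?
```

[20, 8, 10]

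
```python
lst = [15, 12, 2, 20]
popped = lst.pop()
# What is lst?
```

[15, 12, 2]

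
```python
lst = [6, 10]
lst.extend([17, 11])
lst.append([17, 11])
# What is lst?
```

After line 1: lst = [6, 10]
After line 2 (extend unpacks [17, 11]): lst = [6, 10, 17, 11]
After line 3 (append adds [17, 11] as single element): lst = [6, 10, 17, 11, [17, 11]]

[6, 10, 17, 11, [17, 11]]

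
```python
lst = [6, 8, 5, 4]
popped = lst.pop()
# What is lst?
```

[6, 8, 5]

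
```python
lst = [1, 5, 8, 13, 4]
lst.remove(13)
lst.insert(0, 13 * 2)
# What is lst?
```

After line 1: lst = [1, 5, 8, 13, 4]
After line 2 (remove first 13): lst = [1, 5, 8, 4]
After line 3 (insert 26 at index 0): lst = [26, 1, 5, 8, 4]

[26, 1, 5, 8, 4]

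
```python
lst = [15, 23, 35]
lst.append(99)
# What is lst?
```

[15, 23, 35, 99]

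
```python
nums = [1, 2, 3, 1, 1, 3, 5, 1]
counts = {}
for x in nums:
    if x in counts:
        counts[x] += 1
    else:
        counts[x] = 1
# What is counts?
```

Initial: counts = {}, nums = [1, 2, 3, 1, 1, 3, 5, 1]
See 1: counts = {1: 1}
See 2: counts = {1: 1, 2: 1}
See 3: counts = {1: 1, 2: 1, 3: 1}
See 1: counts = {1: 2, 2: 1, 3: 1}
See 1: counts = {1: 3, 2: 1, 3: 1}
See 3: counts = {1: 3, 2: 1, 3: 2}
See 5: counts = {1: 3, 2: 1, 3: 2, 5: 1}
See 1: counts = {1: 4, 2: 1, 3: 2, 5: 1}

{1: 4, 2: 1, 3: 2, 5: 1}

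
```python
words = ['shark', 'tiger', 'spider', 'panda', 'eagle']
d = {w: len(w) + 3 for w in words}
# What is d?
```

{'shark': 8, 'tiger': 8, 'spider': 9, 'panda': 8, 'eagle': 8}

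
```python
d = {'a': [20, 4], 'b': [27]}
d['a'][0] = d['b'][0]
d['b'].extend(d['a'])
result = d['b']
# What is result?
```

After line 1: d = {'a': [20, 4], 'b': [27]}
After line 2 (a[0] = b[0] = 27): d = {'a': [27, 4], 'b': [27]}
After line 3 (b.extend(a) appends [27, 4]): d = {'a': [27, 4], 'b': [27, 27, 4]}
After line 4: result = d['b'] = [27, 27, 4]

[27, 27, 4]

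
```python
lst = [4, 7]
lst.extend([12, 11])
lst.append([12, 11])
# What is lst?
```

After line 1: lst = [4, 7]
After line 2 (extend unpacks [12, 11]): lst = [4, 7, 12, 11]
After line 3 (append adds [12, 11] as single element): lst = [4, 7, 12, 11, [12, 11]]

[4, 7, 12, 11, [12, 11]]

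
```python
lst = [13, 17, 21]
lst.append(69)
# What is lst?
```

[13, 17, 21, 69]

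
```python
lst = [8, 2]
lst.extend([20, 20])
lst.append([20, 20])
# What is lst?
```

After line 1: lst = [8, 2]
After line 2 (extend unpacks [20, 20]): lst = [8, 2, 20, 20]
After line 3 (append adds [20, 20] as single element): lst = [8, 2, 20, 20, [20, 20]]

[8, 2, 20, 20, [20, 20]]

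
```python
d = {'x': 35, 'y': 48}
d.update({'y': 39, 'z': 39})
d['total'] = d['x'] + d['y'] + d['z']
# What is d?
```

After line 1: d = {'x': 35, 'y': 48}
After line 2 (y overwritten, z added): d = {'x': 35, 'y': 39, 'z': 39}
After line 3 (total = 35 + 39 + 39 = 113): d = {'x': 35, 'y': 39, 'z': 39, 'total': 113}

{'x': 35, 'y': 39, 'z': 39, 'total': 113}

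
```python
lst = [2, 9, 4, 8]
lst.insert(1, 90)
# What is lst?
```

[2, 90, 9, 4, 8]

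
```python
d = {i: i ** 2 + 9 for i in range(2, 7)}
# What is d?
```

{2: 13, 3: 18, 4: 25, 5: 34, 6: 45}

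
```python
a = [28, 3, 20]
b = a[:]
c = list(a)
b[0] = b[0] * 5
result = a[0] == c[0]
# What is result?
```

After line 1: a = [28, 3, 20]
After line 2 (b = a[:], copy): a = [28, 3, 20], b = [28, 3, 20]
After line 3 (c = list(a) is a copy, new object): c = [28, 3, 20]
After line 4 (b[0] = 28 * 5 = 140; only b mutates (copy)): a = [28, 3, 20], b = [140, 3, 20], c = [28, 3, 20]
After line 5 (a[0] = 28, c[0] = 28; result = True)

True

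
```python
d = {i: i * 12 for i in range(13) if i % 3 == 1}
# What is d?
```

{1: 12, 4: 48, 7: 84, 10: 120}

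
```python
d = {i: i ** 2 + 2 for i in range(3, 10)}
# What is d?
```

{3: 11, 4: 18, 5: 27, 6: 38, 7: 51, 8: 66, 9: 83}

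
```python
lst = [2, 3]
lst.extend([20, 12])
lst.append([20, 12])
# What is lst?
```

After line 1: lst = [2, 3]
After line 2 (extend unpacks [20, 12]): lst = [2, 3, 20, 12]
After line 3 (append adds [20, 12] as single element): lst = [2, 3, 20, 12, [20, 12]]

[2, 3, 20, 12, [20, 12]]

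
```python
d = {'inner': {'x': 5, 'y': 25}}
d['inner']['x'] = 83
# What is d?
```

After line 1: d = {'inner': {'x': 5, 'y': 25}}
After line 2 (inner x overwritten): d = {'inner': {'x': 83, 'y': 25}}

{'inner': {'x': 83, 'y': 25}}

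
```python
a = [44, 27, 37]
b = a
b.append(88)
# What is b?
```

After line 1: a = [44, 27, 37]
After line 2 (b = a is an alias, same object): a = [44, 27, 37], b = [44, 27, 37]
After line 3 (b.append mutates the shared list): a = [44, 27, 37, 88], b = [44, 27, 37, 88]

[44, 27, 37, 88]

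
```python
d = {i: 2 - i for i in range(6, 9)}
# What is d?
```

{6: -4, 7: -5, 8: -6}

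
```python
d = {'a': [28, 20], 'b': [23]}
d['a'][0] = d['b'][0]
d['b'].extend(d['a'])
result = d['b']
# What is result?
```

After line 1: d = {'a': [28, 20], 'b': [23]}
After line 2 (a[0] = b[0] = 23): d = {'a': [23, 20], 'b': [23]}
After line 3 (b.extend(a) appends [23, 20]): d = {'a': [23, 20], 'b': [23, 23, 20]}
After line 4: result = d['b'] = [23, 23, 20]

[23, 23, 20]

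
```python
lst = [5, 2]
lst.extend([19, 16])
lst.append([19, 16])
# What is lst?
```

After line 1: lst = [5, 2]
After line 2 (extend unpacks [19, 16]): lst = [5, 2, 19, 16]
After line 3 (append adds [19, 16] as single element): lst = [5, 2, 19, 16, [19, 16]]

[5, 2, 19, 16, [19, 16]]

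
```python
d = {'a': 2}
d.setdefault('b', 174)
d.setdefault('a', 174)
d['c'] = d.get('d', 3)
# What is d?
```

After line 1: d = {'a': 2}
After line 2 (setdefault adds 'b'=174): d = {'a': 2, 'b': 174}
After line 3 (setdefault 'a' no-op, already exists): d = {'a': 2, 'b': 174}
After line 4 (get('d', 3) returns default since 'd' not in d): d = {'a': 2, 'b': 174, 'c': 3}

{'a': 2, 'b': 174, 'c': 3}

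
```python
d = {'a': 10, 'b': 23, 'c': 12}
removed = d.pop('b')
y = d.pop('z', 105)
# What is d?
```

After line 1: d = {'a': 10, 'b': 23, 'c': 12}
After line 2 (pop 'b' returns 23): d = {'a': 10, 'c': 12}, removed = 23
After line 3 (pop 'z' missing, returns default 105): d = {'a': 10, 'c': 12}, y = 105

{'a': 10, 'c': 12}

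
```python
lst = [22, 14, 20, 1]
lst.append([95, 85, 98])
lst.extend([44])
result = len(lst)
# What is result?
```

After line 1: lst = [22, 14, 20, 1]
After line 2 (append adds [95, 85, 98] as single element): lst = [22, 14, 20, 1, [95, 85, 98]]
After line 3 (extend unpacks [44], adds 44): lst = [22, 14, 20, 1, [95, 85, 98], 44]
After line 4: result = len(lst) = 6

6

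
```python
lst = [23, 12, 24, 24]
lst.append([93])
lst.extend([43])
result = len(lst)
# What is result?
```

After line 1: lst = [23, 12, 24, 24]
After line 2 (append adds [93] as single element): lst = [23, 12, 24, 24, [93]]
After line 3 (extend unpacks [43], adds 43): lst = [23, 12, 24, 24, [93], 43]
After line 4: result = len(lst) = 6

6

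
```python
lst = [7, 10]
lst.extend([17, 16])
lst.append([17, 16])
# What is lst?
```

After line 1: lst = [7, 10]
After line 2 (extend unpacks [17, 16]): lst = [7, 10, 17, 16]
After line 3 (append adds [17, 16] as single element): lst = [7, 10, 17, 16, [17, 16]]

[7, 10, 17, 16, [17, 16]]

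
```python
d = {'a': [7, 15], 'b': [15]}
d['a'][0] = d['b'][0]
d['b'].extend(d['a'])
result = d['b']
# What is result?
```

After line 1: d = {'a': [7, 15], 'b': [15]}
After line 2 (a[0] = b[0] = 15): d = {'a': [15, 15], 'b': [15]}
After line 3 (b.extend(a) appends [15, 15]): d = {'a': [15, 15], 'b': [15, 15, 15]}
After line 4: result = d['b'] = [15, 15, 15]

[15, 15, 15]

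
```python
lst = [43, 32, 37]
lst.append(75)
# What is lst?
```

[43, 32, 37, 75]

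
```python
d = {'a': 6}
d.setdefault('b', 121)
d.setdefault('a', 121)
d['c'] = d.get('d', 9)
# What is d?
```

After line 1: d = {'a': 6}
After line 2 (setdefault adds 'b'=121): d = {'a': 6, 'b': 121}
After line 3 (setdefault 'a' no-op, already exists): d = {'a': 6, 'b': 121}
After line 4 (get('d', 9) returns default since 'd' not in d): d = {'a': 6, 'b': 121, 'c': 9}

{'a': 6, 'b': 121, 'c': 9}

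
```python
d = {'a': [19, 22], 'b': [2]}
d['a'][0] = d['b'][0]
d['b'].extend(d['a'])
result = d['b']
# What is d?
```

After line 1: d = {'a': [19, 22], 'b': [2]}
After line 2 (a[0] = b[0] = 2): d = {'a': [2, 22], 'b': [2]}
After line 3 (b.extend(a) appends [2, 22]): d = {'a': [2, 22], 'b': [2, 2, 22]}
After line 4: result = d['b'] = [2, 2, 22]

{'a': [2, 22], 'b': [2, 2, 22]}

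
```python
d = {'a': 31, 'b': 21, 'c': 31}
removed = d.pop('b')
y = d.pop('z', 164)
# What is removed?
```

After line 1: d = {'a': 31, 'b': 21, 'c': 31}
After line 2 (pop 'b' returns 21): d = {'a': 31, 'c': 31}, removed = 21
After line 3 (pop 'z' missing, returns default 164): d = {'a': 31, 'c': 31}, y = 164

21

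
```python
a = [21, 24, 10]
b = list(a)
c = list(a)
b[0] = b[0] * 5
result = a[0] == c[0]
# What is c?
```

After line 1: a = [21, 24, 10]
After line 2 (b = list(a), copy): a = [21, 24, 10], b = [21, 24, 10]
After line 3 (c = list(a) is a copy, new object): c = [21, 24, 10]
After line 4 (b[0] = 21 * 5 = 105; only b mutates (copy)): a = [21, 24, 10], b = [105, 24, 10], c = [21, 24, 10]
After line 5 (a[0] = 21, c[0] = 21; result = True)

[21, 24, 10]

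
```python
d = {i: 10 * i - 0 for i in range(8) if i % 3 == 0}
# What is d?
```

{0: 0, 3: 30, 6: 60}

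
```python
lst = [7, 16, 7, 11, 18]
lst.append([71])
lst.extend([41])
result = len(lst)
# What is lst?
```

After line 1: lst = [7, 16, 7, 11, 18]
After line 2 (append adds [71] as single element): lst = [7, 16, 7, 11, 18, [71]]
After line 3 (extend unpacks [41], adds 41): lst = [7, 16, 7, 11, 18, [71], 41]
After line 4: result = len(lst) = 7

[7, 16, 7, 11, 18, [71], 41]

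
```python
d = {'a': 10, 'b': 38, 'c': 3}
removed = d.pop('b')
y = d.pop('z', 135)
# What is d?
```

After line 1: d = {'a': 10, 'b': 38, 'c': 3}
After line 2 (pop 'b' returns 38): d = {'a': 10, 'c': 3}, removed = 38
After line 3 (pop 'z' missing, returns default 135): d = {'a': 10, 'c': 3}, y = 135

{'a': 10, 'c': 3}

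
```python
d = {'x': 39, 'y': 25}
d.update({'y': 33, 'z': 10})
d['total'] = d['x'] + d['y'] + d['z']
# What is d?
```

After line 1: d = {'x': 39, 'y': 25}
After line 2 (y overwritten, z added): d = {'x': 39, 'y': 33, 'z': 10}
After line 3 (total = 39 + 33 + 10 = 82): d = {'x': 39, 'y': 33, 'z': 10, 'total': 82}

{'x': 39, 'y': 33, 'z': 10, 'total': 82}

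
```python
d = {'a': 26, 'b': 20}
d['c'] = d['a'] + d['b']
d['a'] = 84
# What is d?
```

After line 1: d = {'a': 26, 'b': 20}
After line 2 (d['c'] = 26 + 20): d = {'a': 26, 'b': 20, 'c': 46}
After line 3: d = {'a': 84, 'b': 20, 'c': 46}

{'a': 84, 'b': 20, 'c': 46}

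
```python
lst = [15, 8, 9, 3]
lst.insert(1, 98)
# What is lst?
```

[15, 98, 8, 9, 3]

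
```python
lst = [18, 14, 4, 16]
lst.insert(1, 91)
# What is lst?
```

[18, 91, 14, 4, 16]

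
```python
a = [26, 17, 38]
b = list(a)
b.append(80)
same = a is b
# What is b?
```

After line 1: a = [26, 17, 38]
After line 2 (b = list(a) is a shallow copy, new object): a = [26, 17, 38], b = [26, 17, 38]
After line 3 (append only mutates b): a = [26, 17, 38], b = [26, 17, 38, 80]
After line 4 (same = a is b; different objects -> False): same = False

[26, 17, 38, 80]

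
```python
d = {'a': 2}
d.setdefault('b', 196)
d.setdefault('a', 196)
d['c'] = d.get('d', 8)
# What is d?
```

After line 1: d = {'a': 2}
After line 2 (setdefault adds 'b'=196): d = {'a': 2, 'b': 196}
After line 3 (setdefault 'a' no-op, already exists): d = {'a': 2, 'b': 196}
After line 4 (get('d', 8) returns default since 'd' not in d): d = {'a': 2, 'b': 196, 'c': 8}

{'a': 2, 'b': 196, 'c': 8}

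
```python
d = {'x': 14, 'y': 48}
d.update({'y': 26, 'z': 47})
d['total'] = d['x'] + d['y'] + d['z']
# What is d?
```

After line 1: d = {'x': 14, 'y': 48}
After line 2 (y overwritten, z added): d = {'x': 14, 'y': 26, 'z': 47}
After line 3 (total = 14 + 26 + 47 = 87): d = {'x': 14, 'y': 26, 'z': 47, 'total': 87}

{'x': 14, 'y': 26, 'z': 47, 'total': 87}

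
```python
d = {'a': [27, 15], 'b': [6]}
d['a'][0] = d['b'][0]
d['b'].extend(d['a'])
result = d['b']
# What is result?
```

After line 1: d = {'a': [27, 15], 'b': [6]}
After line 2 (a[0] = b[0] = 6): d = {'a': [6, 15], 'b': [6]}
After line 3 (b.extend(a) appends [6, 15]): d = {'a': [6, 15], 'b': [6, 6, 15]}
After line 4: result = d['b'] = [6, 6, 15]

[6, 6, 15]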